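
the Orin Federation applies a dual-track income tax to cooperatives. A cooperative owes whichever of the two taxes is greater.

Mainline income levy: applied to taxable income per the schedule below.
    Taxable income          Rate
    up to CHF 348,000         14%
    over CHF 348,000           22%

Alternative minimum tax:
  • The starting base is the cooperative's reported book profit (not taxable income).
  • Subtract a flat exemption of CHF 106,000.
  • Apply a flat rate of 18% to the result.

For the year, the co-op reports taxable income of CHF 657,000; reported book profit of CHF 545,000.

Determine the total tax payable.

CHF 116,700

Alternative minimum tax:
  Base (reported book profit): CHF 545,000
  Less exemption CHF 106,000 → base CHF 439,000
  CHF 439,000 × 18% = CHF 79,020

Mainline income levy:
  CHF 348,000 × 14% = CHF 48,720
  CHF 309,000 × 22% = CHF 67,980
  → CHF 116,700

CHF 116,700 > CHF 79,020, so the mainline income levy governs.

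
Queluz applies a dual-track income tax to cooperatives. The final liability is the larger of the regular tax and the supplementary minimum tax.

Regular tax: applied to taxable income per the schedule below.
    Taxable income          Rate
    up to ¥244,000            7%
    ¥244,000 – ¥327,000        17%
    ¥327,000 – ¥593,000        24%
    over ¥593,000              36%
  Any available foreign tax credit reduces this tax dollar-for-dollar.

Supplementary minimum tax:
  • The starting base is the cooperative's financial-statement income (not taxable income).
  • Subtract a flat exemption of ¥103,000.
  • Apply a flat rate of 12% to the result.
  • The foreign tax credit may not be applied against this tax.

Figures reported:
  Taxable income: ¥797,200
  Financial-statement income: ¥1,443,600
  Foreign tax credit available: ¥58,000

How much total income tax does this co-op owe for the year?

¥160,872

Supplementary minimum tax:
  Base (financial-statement income): ¥1,443,600
  Less exemption ¥103,000 → base ¥1,340,600
  ¥1,340,600 × 12% = ¥160,872

Regular tax:
  ¥244,000 × 7% = ¥17,080
  ¥83,000 × 17% = ¥14,110
  ¥266,000 × 24% = ¥63,840
  ¥204,200 × 36% = ¥73,512
  → ¥168,542
  Less foreign tax credit ¥58,000 → ¥110,542

¥160,872 > ¥110,542, so the supplementary minimum tax is the binding amount.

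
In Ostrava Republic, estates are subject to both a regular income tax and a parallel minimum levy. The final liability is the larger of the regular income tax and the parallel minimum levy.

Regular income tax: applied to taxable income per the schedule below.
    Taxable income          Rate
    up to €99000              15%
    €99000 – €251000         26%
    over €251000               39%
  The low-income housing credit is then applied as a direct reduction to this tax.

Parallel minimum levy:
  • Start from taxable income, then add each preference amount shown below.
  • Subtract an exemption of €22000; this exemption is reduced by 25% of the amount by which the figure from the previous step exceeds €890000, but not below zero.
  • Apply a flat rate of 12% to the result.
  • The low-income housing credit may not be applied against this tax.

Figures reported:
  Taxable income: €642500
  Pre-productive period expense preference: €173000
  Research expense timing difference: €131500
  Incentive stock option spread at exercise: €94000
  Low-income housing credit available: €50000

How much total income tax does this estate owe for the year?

Regular income tax:
  €99000 × 15% = €14850
  €152000 × 26% = €39520
  €391500 × 39% = €152685
  → €207055
  Less low-income housing credit €50000 → €157055

Parallel minimum levy:
  Adjusted income: €642500 + €173000 + €131500 + €94000 = €1041000
  Exemption: 25% × (€1041000 − €890000) = €37750 ≥ €22000, so the exemption is fully phased out
  Base: €1041000 − €0 = €1041000
  €1041000 × 12% = €124920

€157055 > €124920, so the regular income tax governs.

€157055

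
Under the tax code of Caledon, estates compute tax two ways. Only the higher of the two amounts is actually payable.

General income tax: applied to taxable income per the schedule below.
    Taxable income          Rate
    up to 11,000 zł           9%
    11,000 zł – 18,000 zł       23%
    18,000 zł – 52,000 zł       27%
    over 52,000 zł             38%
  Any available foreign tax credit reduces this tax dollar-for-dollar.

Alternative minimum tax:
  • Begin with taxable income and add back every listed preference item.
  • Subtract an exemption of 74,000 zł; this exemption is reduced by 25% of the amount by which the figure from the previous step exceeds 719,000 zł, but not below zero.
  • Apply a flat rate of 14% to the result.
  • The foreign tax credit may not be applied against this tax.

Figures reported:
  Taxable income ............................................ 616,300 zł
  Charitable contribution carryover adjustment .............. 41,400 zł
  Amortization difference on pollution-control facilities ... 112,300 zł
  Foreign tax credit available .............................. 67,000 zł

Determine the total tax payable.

General income tax:
  11,000 zł × 9% = 990 zł
  7,000 zł × 23% = 1,610 zł
  34,000 zł × 27% = 9,180 zł
  564,300 zł × 38% = 214,434 zł
  → 226,214 zł
  Less foreign tax credit 67,000 zł → 159,214 zł

Alternative minimum tax:
  Adjusted income: 616,300 zł + 41,400 zł + 112,300 zł = 770,000 zł
  Exemption: 74,000 zł − 25% × (770,000 zł − 719,000 zł) = 74,000 zł − 12,750 zł = 61,250 zł
  Base: 770,000 zł − 61,250 zł = 708,750 zł
  708,750 zł × 14% = 99,225 zł

159,214 zł > 99,225 zł, so the general income tax governs.

159,214 zł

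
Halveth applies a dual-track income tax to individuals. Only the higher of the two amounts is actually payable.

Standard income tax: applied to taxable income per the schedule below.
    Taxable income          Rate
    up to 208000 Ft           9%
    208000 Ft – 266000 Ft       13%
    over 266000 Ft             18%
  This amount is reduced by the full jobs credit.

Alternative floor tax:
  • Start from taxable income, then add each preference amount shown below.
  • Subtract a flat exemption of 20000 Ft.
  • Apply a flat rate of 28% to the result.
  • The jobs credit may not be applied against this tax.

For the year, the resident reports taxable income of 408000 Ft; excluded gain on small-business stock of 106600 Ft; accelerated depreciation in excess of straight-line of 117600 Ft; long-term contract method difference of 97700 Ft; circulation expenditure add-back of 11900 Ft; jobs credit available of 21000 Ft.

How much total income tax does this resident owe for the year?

202104 Ft

Alternative floor tax:
  Adjusted income: 408000 Ft + 106600 Ft + 117600 Ft + 97700 Ft + 11900 Ft = 741800 Ft
  Less exemption 20000 Ft → base 721800 Ft
  721800 Ft × 28% = 202104 Ft

Standard income tax:
  208000 Ft × 9% = 18720 Ft
  58000 Ft × 13% = 7540 Ft
  142000 Ft × 18% = 25560 Ft
  → 51820 Ft
  Less jobs credit 21000 Ft → 30820 Ft

202104 Ft > 30820 Ft, so the alternative floor tax is the binding amount.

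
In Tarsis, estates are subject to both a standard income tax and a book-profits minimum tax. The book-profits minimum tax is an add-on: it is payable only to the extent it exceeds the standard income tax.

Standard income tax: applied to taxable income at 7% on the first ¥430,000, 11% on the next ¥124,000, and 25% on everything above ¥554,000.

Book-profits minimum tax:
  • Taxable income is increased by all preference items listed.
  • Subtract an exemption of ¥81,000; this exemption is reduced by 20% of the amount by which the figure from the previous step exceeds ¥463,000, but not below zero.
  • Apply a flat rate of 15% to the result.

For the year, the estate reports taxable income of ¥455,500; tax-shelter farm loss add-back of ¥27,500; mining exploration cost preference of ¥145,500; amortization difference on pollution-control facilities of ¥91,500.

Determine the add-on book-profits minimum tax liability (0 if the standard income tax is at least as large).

Standard income tax:
  ¥430,000 × 7% = ¥30,100
  ¥25,500 × 11% = ¥2,805
  → ¥32,905

Book-profits minimum tax:
  Adjusted income: ¥455,500 + ¥27,500 + ¥145,500 + ¥91,500 = ¥720,000
  Exemption: ¥81,000 − 20% × (¥720,000 − ¥463,000) = ¥81,000 − ¥51,400 = ¥29,600
  Base: ¥720,000 − ¥29,600 = ¥690,400
  ¥690,400 × 15% = ¥103,560

Excess of book-profits minimum tax over standard income tax: ¥103,560 − ¥32,905 = ¥70,655.

¥70,655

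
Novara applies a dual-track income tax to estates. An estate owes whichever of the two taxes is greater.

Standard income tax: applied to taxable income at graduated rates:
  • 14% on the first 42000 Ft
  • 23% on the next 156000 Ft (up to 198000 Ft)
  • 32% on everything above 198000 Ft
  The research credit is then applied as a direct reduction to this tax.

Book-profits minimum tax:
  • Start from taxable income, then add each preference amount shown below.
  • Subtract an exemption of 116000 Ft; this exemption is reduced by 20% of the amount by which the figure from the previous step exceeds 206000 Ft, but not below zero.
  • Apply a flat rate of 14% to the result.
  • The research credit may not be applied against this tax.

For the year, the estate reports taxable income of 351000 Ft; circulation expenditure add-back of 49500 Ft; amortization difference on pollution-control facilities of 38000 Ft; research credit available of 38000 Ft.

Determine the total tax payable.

52720 Ft

Standard income tax:
  42000 Ft × 14% = 5880 Ft
  156000 Ft × 23% = 35880 Ft
  153000 Ft × 32% = 48960 Ft
  → 90720 Ft
  Less research credit 38000 Ft → 52720 Ft

Book-profits minimum tax:
  Adjusted income: 351000 Ft + 49500 Ft + 38000 Ft = 438500 Ft
  Exemption: 116000 Ft − 20% × (438500 Ft − 206000 Ft) = 116000 Ft − 46500 Ft = 69500 Ft
  Base: 438500 Ft − 69500 Ft = 369000 Ft
  369000 Ft × 14% = 51660 Ft

52720 Ft > 51660 Ft, so the standard income tax governs.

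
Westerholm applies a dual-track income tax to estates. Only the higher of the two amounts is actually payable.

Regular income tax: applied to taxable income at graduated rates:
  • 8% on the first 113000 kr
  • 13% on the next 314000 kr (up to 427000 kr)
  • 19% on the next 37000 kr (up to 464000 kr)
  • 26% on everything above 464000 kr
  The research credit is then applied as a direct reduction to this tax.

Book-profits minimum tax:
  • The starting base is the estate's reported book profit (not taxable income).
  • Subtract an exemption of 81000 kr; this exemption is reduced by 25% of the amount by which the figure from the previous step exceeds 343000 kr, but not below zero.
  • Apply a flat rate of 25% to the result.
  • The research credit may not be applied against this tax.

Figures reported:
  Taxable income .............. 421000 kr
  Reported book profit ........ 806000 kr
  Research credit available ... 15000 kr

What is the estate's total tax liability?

Book-profits minimum tax:
  Base (reported book profit): 806000 kr
  Exemption: 25% × (806000 kr − 343000 kr) = 115750 kr ≥ 81000 kr, so the exemption is fully phased out
  Base: 806000 kr − 0 kr = 806000 kr
  806000 kr × 25% = 201500 kr

Regular income tax:
  113000 kr × 8% = 9040 kr
  308000 kr × 13% = 40040 kr
  → 49080 kr
  Less research credit 15000 kr → 34080 kr

201500 kr > 34080 kr, so the book-profits minimum tax is the binding amount.

201500 kr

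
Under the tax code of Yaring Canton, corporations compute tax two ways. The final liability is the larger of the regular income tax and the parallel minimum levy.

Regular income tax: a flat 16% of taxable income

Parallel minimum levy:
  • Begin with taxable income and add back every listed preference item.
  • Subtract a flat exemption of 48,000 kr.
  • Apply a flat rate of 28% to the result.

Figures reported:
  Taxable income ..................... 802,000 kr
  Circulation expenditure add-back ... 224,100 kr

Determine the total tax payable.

273,868 kr

Regular income tax:
  802,000 kr × 16% = 128,320 kr

Parallel minimum levy:
  Adjusted income: 802,000 kr + 224,100 kr = 1,026,100 kr
  Less exemption 48,000 kr → base 978,100 kr
  978,100 kr × 28% = 273,868 kr

273,868 kr > 128,320 kr, so the parallel minimum levy is the binding amount.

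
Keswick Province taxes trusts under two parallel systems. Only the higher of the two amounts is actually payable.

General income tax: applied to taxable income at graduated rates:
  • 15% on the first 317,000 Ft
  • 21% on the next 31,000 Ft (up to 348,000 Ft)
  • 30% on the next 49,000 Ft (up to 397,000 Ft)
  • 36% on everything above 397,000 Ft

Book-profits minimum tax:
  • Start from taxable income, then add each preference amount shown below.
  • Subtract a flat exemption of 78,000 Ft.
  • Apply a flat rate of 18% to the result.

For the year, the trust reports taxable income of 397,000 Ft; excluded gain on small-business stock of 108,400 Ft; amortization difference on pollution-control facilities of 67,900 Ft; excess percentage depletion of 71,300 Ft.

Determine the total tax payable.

101,988 Ft

Book-profits minimum tax:
  Adjusted income: 397,000 Ft + 108,400 Ft + 67,900 Ft + 71,300 Ft = 644,600 Ft
  Less exemption 78,000 Ft → base 566,600 Ft
  566,600 Ft × 18% = 101,988 Ft

General income tax:
  317,000 Ft × 15% = 47,550 Ft
  31,000 Ft × 21% = 6,510 Ft
  49,000 Ft × 30% = 14,700 Ft
  → 68,760 Ft

101,988 Ft > 68,760 Ft, so the book-profits minimum tax is the binding amount.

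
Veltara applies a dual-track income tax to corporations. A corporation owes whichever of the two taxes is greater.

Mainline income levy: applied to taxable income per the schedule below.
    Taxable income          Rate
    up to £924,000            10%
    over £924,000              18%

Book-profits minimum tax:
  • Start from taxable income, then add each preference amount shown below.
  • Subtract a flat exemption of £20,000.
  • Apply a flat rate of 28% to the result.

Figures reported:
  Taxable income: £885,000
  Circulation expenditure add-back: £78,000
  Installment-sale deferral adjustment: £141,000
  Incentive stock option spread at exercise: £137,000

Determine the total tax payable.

£341,880

Mainline income levy:
  £885,000 × 10% = £88,500

Book-profits minimum tax:
  Adjusted income: £885,000 + £78,000 + £141,000 + £137,000 = £1,241,000
  Less exemption £20,000 → base £1,221,000
  £1,221,000 × 28% = £341,880

£341,880 > £88,500, so the book-profits minimum tax is the binding amount.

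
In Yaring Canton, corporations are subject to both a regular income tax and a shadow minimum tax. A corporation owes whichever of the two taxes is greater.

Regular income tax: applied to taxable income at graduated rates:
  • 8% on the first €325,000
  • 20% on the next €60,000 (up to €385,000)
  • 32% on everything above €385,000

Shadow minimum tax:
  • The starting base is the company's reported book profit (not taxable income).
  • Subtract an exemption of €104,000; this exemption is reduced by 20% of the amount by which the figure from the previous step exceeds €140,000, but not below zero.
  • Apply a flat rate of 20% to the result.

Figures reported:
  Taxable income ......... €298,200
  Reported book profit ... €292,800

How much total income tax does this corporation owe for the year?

€43,872

Regular income tax:
  €298,200 × 8% = €23,856

Shadow minimum tax:
  Base (reported book profit): €292,800
  Exemption: €104,000 − 20% × (€292,800 − €140,000) = €104,000 − €30,560 = €73,440
  Base: €292,800 − €73,440 = €219,360
  €219,360 × 20% = €43,872

€43,872 > €23,856, so the shadow minimum tax is the binding amount.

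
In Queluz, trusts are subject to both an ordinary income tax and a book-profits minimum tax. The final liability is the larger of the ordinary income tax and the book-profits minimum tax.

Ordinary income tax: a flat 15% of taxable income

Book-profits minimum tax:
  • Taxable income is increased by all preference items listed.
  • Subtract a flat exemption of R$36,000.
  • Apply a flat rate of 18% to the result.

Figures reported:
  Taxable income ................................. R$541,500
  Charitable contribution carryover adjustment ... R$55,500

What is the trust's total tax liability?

Book-profits minimum tax:
  Adjusted income: R$541,500 + R$55,500 = R$597,000
  Less exemption R$36,000 → base R$561,000
  R$561,000 × 18% = R$100,980

Ordinary income tax:
  R$541,500 × 15% = R$81,225

R$100,980 > R$81,225, so the book-profits minimum tax is the binding amount.

R$100,980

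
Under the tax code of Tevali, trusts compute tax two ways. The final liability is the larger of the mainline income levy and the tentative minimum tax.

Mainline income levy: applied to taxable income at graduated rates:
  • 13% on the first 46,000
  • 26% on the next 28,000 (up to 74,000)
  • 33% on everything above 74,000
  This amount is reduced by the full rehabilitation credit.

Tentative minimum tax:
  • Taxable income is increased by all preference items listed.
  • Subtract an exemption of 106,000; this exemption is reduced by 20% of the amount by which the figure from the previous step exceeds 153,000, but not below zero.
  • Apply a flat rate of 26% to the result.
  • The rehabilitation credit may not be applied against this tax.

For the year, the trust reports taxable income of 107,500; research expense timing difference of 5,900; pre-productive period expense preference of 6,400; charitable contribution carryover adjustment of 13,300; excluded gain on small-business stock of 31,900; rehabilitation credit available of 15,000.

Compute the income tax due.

Tentative minimum tax:
  Adjusted income: 107,500 + 5,900 + 6,400 + 13,300 + 31,900 = 165,000
  Exemption: 106,000 − 20% × (165,000 − 153,000) = 106,000 − 2,400 = 103,600
  Base: 165,000 − 103,600 = 61,400
  61,400 × 26% = 15,964

Mainline income levy:
  46,000 × 13% = 5,980
  28,000 × 26% = 7,280
  33,500 × 33% = 11,055
  → 24,315
  Less rehabilitation credit 15,000 → 9,315

15,964 > 9,315, so the tentative minimum tax is the binding amount.

15,964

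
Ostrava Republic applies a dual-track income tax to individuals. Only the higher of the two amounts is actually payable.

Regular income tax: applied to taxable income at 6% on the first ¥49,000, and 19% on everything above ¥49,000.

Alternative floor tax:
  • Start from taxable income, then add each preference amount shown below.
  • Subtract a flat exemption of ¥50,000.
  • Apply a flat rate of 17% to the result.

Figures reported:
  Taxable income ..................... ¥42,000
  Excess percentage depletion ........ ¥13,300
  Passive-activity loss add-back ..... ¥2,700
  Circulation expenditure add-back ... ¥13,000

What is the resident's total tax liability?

¥3,570

Alternative floor tax:
  Adjusted income: ¥42,000 + ¥13,300 + ¥2,700 + ¥13,000 = ¥71,000
  Less exemption ¥50,000 → base ¥21,000
  ¥21,000 × 17% = ¥3,570

Regular income tax:
  ¥42,000 × 6% = ¥2,520

¥3,570 > ¥2,520, so the alternative floor tax is the binding amount.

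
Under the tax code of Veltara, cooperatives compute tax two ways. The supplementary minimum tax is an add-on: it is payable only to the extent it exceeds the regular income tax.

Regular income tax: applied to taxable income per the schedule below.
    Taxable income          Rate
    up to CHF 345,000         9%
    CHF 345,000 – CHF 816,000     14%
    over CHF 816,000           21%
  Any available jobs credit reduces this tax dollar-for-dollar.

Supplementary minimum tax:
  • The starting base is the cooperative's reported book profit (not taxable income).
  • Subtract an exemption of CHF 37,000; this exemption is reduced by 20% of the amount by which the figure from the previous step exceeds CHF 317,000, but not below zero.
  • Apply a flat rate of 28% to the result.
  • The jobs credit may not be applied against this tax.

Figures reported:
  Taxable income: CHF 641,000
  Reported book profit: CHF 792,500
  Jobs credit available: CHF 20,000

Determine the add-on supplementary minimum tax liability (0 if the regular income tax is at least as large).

CHF 169,410

Supplementary minimum tax:
  Base (reported book profit): CHF 792,500
  Exemption: 20% × (CHF 792,500 − CHF 317,000) = CHF 95,100 ≥ CHF 37,000, so the exemption is fully phased out
  Base: CHF 792,500 − CHF 0 = CHF 792,500
  CHF 792,500 × 28% = CHF 221,900

Regular income tax:
  CHF 345,000 × 9% = CHF 31,050
  CHF 296,000 × 14% = CHF 41,440
  → CHF 72,490
  Less jobs credit CHF 20,000 → CHF 52,490

Excess of supplementary minimum tax over regular income tax: CHF 221,900 − CHF 52,490 = CHF 169,410.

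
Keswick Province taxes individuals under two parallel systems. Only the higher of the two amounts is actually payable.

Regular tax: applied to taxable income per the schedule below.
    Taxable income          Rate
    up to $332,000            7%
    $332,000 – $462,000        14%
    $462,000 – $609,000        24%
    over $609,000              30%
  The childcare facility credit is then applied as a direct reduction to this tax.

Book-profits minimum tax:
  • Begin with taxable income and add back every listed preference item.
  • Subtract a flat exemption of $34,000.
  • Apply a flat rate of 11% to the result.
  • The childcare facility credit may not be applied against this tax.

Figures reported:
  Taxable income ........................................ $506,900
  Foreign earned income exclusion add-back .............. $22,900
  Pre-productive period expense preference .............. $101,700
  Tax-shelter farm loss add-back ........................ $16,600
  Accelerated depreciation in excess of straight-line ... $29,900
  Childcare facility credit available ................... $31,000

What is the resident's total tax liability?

Book-profits minimum tax:
  Adjusted income: $506,900 + $22,900 + $101,700 + $16,600 + $29,900 = $678,000
  Less exemption $34,000 → base $644,000
  $644,000 × 11% = $70,840

Regular tax:
  $332,000 × 7% = $23,240
  $130,000 × 14% = $18,200
  $44,900 × 24% = $10,776
  → $52,216
  Less childcare facility credit $31,000 → $21,216

$70,840 > $21,216, so the book-profits minimum tax is the binding amount.

$70,840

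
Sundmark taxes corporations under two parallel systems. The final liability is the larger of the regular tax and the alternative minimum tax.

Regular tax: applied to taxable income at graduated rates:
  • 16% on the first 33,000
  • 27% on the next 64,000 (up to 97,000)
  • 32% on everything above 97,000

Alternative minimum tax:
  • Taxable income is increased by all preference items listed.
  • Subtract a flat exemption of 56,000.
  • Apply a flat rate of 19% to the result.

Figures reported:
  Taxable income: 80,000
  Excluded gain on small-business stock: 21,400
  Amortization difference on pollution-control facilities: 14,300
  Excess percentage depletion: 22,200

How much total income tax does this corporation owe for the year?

Alternative minimum tax:
  Adjusted income: 80,000 + 21,400 + 14,300 + 22,200 = 137,900
  Less exemption 56,000 → base 81,900
  81,900 × 19% = 15,561

Regular tax:
  33,000 × 16% = 5,280
  47,000 × 27% = 12,690
  → 17,970

17,970 > 15,561, so the regular tax governs.

17,970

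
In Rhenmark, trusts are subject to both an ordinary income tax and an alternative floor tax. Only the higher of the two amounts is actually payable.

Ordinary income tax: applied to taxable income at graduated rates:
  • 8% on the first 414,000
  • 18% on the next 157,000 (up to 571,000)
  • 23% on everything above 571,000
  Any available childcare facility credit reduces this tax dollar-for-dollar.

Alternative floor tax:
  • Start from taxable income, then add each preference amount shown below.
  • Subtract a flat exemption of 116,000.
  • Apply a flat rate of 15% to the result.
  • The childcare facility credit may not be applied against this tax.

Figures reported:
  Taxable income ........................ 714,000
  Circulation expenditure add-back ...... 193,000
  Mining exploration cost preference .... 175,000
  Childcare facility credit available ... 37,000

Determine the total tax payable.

144,900

Ordinary income tax:
  414,000 × 8% = 33,120
  157,000 × 18% = 28,260
  143,000 × 23% = 32,890
  → 94,270
  Less childcare facility credit 37,000 → 57,270

Alternative floor tax:
  Adjusted income: 714,000 + 193,000 + 175,000 = 1,082,000
  Less exemption 116,000 → base 966,000
  966,000 × 15% = 144,900

144,900 > 57,270, so the alternative floor tax is the binding amount.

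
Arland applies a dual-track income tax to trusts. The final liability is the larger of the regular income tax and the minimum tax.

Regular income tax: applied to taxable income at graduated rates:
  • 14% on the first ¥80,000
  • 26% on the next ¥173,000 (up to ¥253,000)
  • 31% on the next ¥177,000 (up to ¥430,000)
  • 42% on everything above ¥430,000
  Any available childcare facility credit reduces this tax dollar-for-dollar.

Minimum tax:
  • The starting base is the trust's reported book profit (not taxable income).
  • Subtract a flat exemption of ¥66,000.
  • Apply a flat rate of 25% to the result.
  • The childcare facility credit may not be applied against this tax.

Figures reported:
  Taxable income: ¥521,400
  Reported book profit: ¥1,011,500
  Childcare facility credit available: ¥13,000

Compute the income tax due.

Minimum tax:
  Base (reported book profit): ¥1,011,500
  Less exemption ¥66,000 → base ¥945,500
  ¥945,500 × 25% = ¥236,375

Regular income tax:
  ¥80,000 × 14% = ¥11,200
  ¥173,000 × 26% = ¥44,980
  ¥177,000 × 31% = ¥54,870
  ¥91,400 × 42% = ¥38,388
  → ¥149,438
  Less childcare facility credit ¥13,000 → ¥136,438

¥236,375 > ¥136,438, so the minimum tax is the binding amount.

¥236,375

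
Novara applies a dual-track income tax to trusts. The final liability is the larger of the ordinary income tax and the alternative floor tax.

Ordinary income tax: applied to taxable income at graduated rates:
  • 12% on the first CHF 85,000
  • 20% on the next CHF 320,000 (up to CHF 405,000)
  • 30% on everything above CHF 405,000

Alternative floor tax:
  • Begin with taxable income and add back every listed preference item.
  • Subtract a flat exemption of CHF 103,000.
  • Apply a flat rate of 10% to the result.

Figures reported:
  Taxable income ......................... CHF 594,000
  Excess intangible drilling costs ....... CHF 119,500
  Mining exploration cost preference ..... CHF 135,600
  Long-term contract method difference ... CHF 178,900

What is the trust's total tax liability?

Ordinary income tax:
  CHF 85,000 × 12% = CHF 10,200
  CHF 320,000 × 20% = CHF 64,000
  CHF 189,000 × 30% = CHF 56,700
  → CHF 130,900

Alternative floor tax:
  Adjusted income: CHF 594,000 + CHF 119,500 + CHF 135,600 + CHF 178,900 = CHF 1,028,000
  Less exemption CHF 103,000 → base CHF 925,000
  CHF 925,000 × 10% = CHF 92,500

CHF 130,900 > CHF 92,500, so the ordinary income tax governs.

CHF 130,900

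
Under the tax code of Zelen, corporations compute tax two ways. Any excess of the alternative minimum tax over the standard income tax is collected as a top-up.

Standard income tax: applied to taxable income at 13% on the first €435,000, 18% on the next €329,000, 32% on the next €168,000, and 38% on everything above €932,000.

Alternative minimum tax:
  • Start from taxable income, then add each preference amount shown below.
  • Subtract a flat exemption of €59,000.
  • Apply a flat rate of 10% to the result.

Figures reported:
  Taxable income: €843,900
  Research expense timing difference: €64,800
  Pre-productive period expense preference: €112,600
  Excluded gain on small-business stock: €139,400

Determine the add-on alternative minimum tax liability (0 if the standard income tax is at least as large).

€0

Standard income tax:
  €435,000 × 13% = €56,550
  €329,000 × 18% = €59,220
  €79,900 × 32% = €25,568
  → €141,338

Alternative minimum tax:
  Adjusted income: €843,900 + €64,800 + €112,600 + €139,400 = €1,160,700
  Less exemption €59,000 → base €1,101,700
  €1,101,700 × 10% = €110,170

€110,170 ≤ €141,338, so no add-on is due.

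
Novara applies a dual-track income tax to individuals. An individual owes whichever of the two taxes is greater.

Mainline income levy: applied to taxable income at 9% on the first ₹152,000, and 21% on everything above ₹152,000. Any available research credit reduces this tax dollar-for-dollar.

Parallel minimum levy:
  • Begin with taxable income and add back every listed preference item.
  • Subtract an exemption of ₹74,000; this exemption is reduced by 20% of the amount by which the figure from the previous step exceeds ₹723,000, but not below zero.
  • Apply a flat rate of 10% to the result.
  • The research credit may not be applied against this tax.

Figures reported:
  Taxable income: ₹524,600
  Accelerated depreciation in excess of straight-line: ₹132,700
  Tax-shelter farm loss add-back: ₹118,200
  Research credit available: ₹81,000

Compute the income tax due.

Parallel minimum levy:
  Adjusted income: ₹524,600 + ₹132,700 + ₹118,200 = ₹775,500
  Exemption: ₹74,000 − 20% × (₹775,500 − ₹723,000) = ₹74,000 − ₹10,500 = ₹63,500
  Base: ₹775,500 − ₹63,500 = ₹712,000
  ₹712,000 × 10% = ₹71,200

Mainline income levy:
  ₹152,000 × 9% = ₹13,680
  ₹372,600 × 21% = ₹78,246
  → ₹91,926
  Less research credit ₹81,000 → ₹10,926

₹71,200 > ₹10,926, so the parallel minimum levy is the binding amount.

₹71,200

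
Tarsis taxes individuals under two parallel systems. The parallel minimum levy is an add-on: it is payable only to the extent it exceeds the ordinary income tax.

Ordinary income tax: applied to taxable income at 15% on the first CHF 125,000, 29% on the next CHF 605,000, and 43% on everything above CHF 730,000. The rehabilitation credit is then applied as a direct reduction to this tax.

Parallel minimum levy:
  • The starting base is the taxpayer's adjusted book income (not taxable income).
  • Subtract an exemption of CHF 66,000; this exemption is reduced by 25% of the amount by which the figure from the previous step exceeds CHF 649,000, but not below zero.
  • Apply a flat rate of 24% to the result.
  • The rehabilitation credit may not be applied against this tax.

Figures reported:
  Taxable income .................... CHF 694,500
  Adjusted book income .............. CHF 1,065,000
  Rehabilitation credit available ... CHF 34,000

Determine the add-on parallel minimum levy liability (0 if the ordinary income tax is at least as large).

CHF 105,695

Ordinary income tax:
  CHF 125,000 × 15% = CHF 18,750
  CHF 569,500 × 29% = CHF 165,155
  → CHF 183,905
  Less rehabilitation credit CHF 34,000 → CHF 149,905

Parallel minimum levy:
  Base (adjusted book income): CHF 1,065,000
  Exemption: 25% × (CHF 1,065,000 − CHF 649,000) = CHF 104,000 ≥ CHF 66,000, so the exemption is fully phased out
  Base: CHF 1,065,000 − CHF 0 = CHF 1,065,000
  CHF 1,065,000 × 24% = CHF 255,600

Excess of parallel minimum levy over ordinary income tax: CHF 255,600 − CHF 149,905 = CHF 105,695.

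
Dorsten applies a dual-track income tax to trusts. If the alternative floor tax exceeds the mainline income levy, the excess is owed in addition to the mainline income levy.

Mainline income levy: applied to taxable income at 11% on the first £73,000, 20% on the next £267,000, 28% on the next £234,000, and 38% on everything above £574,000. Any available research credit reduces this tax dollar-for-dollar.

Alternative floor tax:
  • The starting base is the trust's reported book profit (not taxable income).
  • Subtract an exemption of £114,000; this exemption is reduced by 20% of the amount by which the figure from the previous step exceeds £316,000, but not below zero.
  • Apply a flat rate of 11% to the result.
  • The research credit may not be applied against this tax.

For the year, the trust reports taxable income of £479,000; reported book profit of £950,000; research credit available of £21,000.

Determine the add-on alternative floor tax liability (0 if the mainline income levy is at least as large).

£25,150

Alternative floor tax:
  Base (reported book profit): £950,000
  Exemption: 20% × (£950,000 − £316,000) = £126,800 ≥ £114,000, so the exemption is fully phased out
  Base: £950,000 − £0 = £950,000
  £950,000 × 11% = £104,500

Mainline income levy:
  £73,000 × 11% = £8,030
  £267,000 × 20% = £53,400
  £139,000 × 28% = £38,920
  → £100,350
  Less research credit £21,000 → £79,350

Excess of alternative floor tax over mainline income levy: £104,500 − £79,350 = £25,150.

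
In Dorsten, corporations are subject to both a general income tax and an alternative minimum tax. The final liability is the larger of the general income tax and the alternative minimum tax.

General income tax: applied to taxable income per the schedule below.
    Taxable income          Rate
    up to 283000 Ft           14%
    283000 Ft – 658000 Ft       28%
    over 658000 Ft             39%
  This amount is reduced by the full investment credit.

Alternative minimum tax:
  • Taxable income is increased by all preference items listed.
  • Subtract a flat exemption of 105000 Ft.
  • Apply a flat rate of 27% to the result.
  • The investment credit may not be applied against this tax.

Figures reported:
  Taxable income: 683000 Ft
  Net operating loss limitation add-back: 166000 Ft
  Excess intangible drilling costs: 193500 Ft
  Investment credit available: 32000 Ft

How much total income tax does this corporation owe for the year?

253125 Ft

Alternative minimum tax:
  Adjusted income: 683000 Ft + 166000 Ft + 193500 Ft = 1042500 Ft
  Less exemption 105000 Ft → base 937500 Ft
  937500 Ft × 27% = 253125 Ft

General income tax:
  283000 Ft × 14% = 39620 Ft
  375000 Ft × 28% = 105000 Ft
  25000 Ft × 39% = 9750 Ft
  → 154370 Ft
  Less investment credit 32000 Ft → 122370 Ft

253125 Ft > 122370 Ft, so the alternative minimum tax is the binding amount.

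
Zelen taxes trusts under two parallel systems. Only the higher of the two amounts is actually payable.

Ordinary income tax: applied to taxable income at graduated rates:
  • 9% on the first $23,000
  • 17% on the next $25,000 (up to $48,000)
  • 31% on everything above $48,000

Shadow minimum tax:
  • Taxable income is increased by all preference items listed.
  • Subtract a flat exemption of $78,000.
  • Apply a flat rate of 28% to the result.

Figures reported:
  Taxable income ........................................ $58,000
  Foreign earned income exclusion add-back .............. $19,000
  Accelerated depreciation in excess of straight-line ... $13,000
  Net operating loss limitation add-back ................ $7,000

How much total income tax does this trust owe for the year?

$9,420

Ordinary income tax:
  $23,000 × 9% = $2,070
  $25,000 × 17% = $4,250
  $10,000 × 31% = $3,100
  → $9,420

Shadow minimum tax:
  Adjusted income: $58,000 + $19,000 + $13,000 + $7,000 = $97,000
  Less exemption $78,000 → base $19,000
  $19,000 × 28% = $5,320

$9,420 > $5,320, so the ordinary income tax governs.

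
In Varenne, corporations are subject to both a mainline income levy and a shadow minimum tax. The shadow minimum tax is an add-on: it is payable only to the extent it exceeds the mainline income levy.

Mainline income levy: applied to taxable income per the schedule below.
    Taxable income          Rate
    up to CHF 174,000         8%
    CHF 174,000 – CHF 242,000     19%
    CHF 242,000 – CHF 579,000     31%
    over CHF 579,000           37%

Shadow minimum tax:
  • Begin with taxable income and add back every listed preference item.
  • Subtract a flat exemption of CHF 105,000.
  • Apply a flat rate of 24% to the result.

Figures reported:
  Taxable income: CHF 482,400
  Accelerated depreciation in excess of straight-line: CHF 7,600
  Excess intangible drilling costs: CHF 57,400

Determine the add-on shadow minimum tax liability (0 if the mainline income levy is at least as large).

Mainline income levy:
  CHF 174,000 × 8% = CHF 13,920
  CHF 68,000 × 19% = CHF 12,920
  CHF 240,400 × 31% = CHF 74,524
  → CHF 101,364

Shadow minimum tax:
  Adjusted income: CHF 482,400 + CHF 7,600 + CHF 57,400 = CHF 547,400
  Less exemption CHF 105,000 → base CHF 442,400
  CHF 442,400 × 24% = CHF 106,176

Excess of shadow minimum tax over mainline income levy: CHF 106,176 − CHF 101,364 = CHF 4,812.

CHF 4,812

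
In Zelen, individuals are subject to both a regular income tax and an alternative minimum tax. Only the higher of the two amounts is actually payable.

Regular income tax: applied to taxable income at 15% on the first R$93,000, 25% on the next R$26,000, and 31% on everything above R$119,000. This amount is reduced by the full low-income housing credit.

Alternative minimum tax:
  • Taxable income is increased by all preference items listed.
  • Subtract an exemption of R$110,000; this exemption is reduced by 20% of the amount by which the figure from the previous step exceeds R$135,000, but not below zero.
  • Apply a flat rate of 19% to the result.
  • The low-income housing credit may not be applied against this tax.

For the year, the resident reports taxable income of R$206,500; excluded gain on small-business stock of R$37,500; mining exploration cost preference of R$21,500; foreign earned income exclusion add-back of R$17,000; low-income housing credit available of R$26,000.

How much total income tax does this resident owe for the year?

Regular income tax:
  R$93,000 × 15% = R$13,950
  R$26,000 × 25% = R$6,500
  R$87,500 × 31% = R$27,125
  → R$47,575
  Less low-income housing credit R$26,000 → R$21,575

Alternative minimum tax:
  Adjusted income: R$206,500 + R$37,500 + R$21,500 + R$17,000 = R$282,500
  Exemption: R$110,000 − 20% × (R$282,500 − R$135,000) = R$110,000 − R$29,500 = R$80,500
  Base: R$282,500 − R$80,500 = R$202,000
  R$202,000 × 19% = R$38,380

R$38,380 > R$21,575, so the alternative minimum tax is the binding amount.

R$38,380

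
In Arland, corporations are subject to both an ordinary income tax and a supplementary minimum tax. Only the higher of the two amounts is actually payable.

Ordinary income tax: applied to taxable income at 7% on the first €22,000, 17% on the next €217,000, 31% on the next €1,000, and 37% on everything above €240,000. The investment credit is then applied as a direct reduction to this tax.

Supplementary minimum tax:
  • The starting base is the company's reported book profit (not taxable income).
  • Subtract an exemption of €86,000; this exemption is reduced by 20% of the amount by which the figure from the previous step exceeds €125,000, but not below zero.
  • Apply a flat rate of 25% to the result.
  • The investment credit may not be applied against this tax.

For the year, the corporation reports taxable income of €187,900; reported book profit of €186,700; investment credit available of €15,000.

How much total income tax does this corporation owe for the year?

Ordinary income tax:
  €22,000 × 7% = €1,540
  €165,900 × 17% = €28,203
  → €29,743
  Less investment credit €15,000 → €14,743

Supplementary minimum tax:
  Base (reported book profit): €186,700
  Exemption: €86,000 − 20% × (€186,700 − €125,000) = €86,000 − €12,340 = €73,660
  Base: €186,700 − €73,660 = €113,040
  €113,040 × 25% = €28,260

€28,260 > €14,743, so the supplementary minimum tax is the binding amount.

€28,260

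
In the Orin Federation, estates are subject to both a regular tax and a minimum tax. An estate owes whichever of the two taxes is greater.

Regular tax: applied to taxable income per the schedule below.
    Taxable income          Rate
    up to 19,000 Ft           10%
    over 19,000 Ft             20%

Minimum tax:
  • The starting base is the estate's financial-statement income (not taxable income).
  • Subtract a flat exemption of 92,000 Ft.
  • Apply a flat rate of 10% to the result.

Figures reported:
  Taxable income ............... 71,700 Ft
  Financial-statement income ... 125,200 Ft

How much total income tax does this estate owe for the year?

12,440 Ft

Regular tax:
  19,000 Ft × 10% = 1,900 Ft
  52,700 Ft × 20% = 10,540 Ft
  → 12,440 Ft

Minimum tax:
  Base (financial-statement income): 125,200 Ft
  Less exemption 92,000 Ft → base 33,200 Ft
  33,200 Ft × 10% = 3,320 Ft

12,440 Ft > 3,320 Ft, so the regular tax governs.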